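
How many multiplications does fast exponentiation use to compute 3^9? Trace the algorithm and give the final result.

Computing 3^9 by squaring (build up from 3^1; each line after the first costs one multiplication):

3^1 = 3
3^2 = (3^1)^2 = 3^2 = 9
3^4 = (3^2)^2 = 9^2 = 81
3^8 = (3^4)^2 = 81^2 = 6561
3^9 = 3 * 3^8 = 3 * 6561 = 19683

Result: 19683
Multiplications needed: 4 (4 lines after 3^1)

3^9 = 19683. Using exponentiation by squaring, this requires 4 multiplications. The key idea: if the exponent is even, square the half-power; if odd, multiply by the base once.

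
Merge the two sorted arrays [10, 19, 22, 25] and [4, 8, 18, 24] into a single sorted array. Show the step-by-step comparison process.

Merging process:

Compare 10 vs 4: take 4 from right. Merged: [4]
Compare 10 vs 8: take 8 from right. Merged: [4, 8]
Compare 10 vs 18: take 10 from left. Merged: [4, 8, 10]
Compare 19 vs 18: take 18 from right. Merged: [4, 8, 10, 18]
Compare 19 vs 24: take 19 from left. Merged: [4, 8, 10, 18, 19]
Compare 22 vs 24: take 22 from left. Merged: [4, 8, 10, 18, 19, 22]
Compare 25 vs 24: take 24 from right. Merged: [4, 8, 10, 18, 19, 22, 24]
Append remaining from left: [25]. Merged: [4, 8, 10, 18, 19, 22, 24, 25]

Final merged array: [4, 8, 10, 18, 19, 22, 24, 25]
Total comparisons: 7

The merged array is [4, 8, 10, 18, 19, 22, 24, 25], requiring 7 comparisons. The merge step runs in O(n) time where n is the total number of elements.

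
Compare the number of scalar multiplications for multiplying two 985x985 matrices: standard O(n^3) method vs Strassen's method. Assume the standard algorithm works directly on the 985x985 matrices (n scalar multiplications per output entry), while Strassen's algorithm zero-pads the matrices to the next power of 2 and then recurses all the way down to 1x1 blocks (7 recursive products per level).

Matrix multiplication for 985x985 matrices:

Strassen's algorithm requires power-of-2 dimensions. Pad 985x985 to 1024x1024 (next power of 2).

Standard algorithm: 985^3 = 955671625 multiplications
Strassen's algorithm: 7^(log2(1024)) = 7^10 = 282475249 multiplications
Savings: 955671625 - 282475249 = 673196376 multiplications

Standard: 955671625 multiplications (985^3). Strassen: 282475249 multiplications (7^10, after padding to 1024x1024). Strassen reduces 8 recursive multiplications to 7 at each level.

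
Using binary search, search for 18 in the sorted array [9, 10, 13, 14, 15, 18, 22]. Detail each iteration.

Binary search for 18 in [9, 10, 13, 14, 15, 18, 22]:

lo=0, hi=6, mid=3, arr[mid]=14 -> 14 < 18, search right half
lo=4, hi=6, mid=5, arr[mid]=18 -> Found target at index 5!

Binary search finds 18 at index 5 after 2 comparisons. The search repeatedly halves the search space by comparing with the middle element.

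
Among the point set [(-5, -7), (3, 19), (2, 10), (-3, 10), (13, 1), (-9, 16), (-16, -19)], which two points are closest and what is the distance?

Computing all pairwise distances among 7 points:

d((-5, -7), (3, 19)) = 27.2029
d((-5, -7), (2, 10)) = 18.3848
d((-5, -7), (-3, 10)) = 17.1172
d((-5, -7), (13, 1)) = 19.6977
d((-5, -7), (-9, 16)) = 23.3452
d((-5, -7), (-16, -19)) = 16.2788
d((3, 19), (2, 10)) = 9.0554
d((3, 19), (-3, 10)) = 10.8167
d((3, 19), (13, 1)) = 20.5913
d((3, 19), (-9, 16)) = 12.3693
d((3, 19), (-16, -19)) = 42.4853
d((2, 10), (-3, 10)) = 5.0 <-- minimum
d((2, 10), (13, 1)) = 14.2127
d((2, 10), (-9, 16)) = 12.53
d((2, 10), (-16, -19)) = 34.1321
d((-3, 10), (13, 1)) = 18.3576
d((-3, 10), (-9, 16)) = 8.4853
d((-3, 10), (-16, -19)) = 31.7805
d((13, 1), (-9, 16)) = 26.6271
d((13, 1), (-16, -19)) = 35.2278
d((-9, 16), (-16, -19)) = 35.6931

Closest pair: (2, 10) and (-3, 10) with distance 5.0

The closest pair is (2, 10) and (-3, 10) with Euclidean distance 5.0. For 7 points, brute-force pairwise comparison is shown above. For large n, the divide-and-conquer algorithm (sort by x, recurse on halves, check the dividing strip) achieves O(n log n).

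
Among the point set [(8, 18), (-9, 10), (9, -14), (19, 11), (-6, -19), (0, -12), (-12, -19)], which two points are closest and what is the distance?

Computing all pairwise distances among 7 points:

d((8, 18), (-9, 10)) = 18.7883
d((8, 18), (9, -14)) = 32.0156
d((8, 18), (19, 11)) = 13.0384
d((8, 18), (-6, -19)) = 39.5601
d((8, 18), (0, -12)) = 31.0483
d((8, 18), (-12, -19)) = 42.0595
d((-9, 10), (9, -14)) = 30.0
d((-9, 10), (19, 11)) = 28.0179
d((-9, 10), (-6, -19)) = 29.1548
d((-9, 10), (0, -12)) = 23.7697
d((-9, 10), (-12, -19)) = 29.1548
d((9, -14), (19, 11)) = 26.9258
d((9, -14), (-6, -19)) = 15.8114
d((9, -14), (0, -12)) = 9.2195
d((9, -14), (-12, -19)) = 21.587
d((19, 11), (-6, -19)) = 39.0512
d((19, 11), (0, -12)) = 29.8329
d((19, 11), (-12, -19)) = 43.1393
d((-6, -19), (0, -12)) = 9.2195
d((-6, -19), (-12, -19)) = 6.0 <-- minimum
d((0, -12), (-12, -19)) = 13.8924

Closest pair: (-6, -19) and (-12, -19) with distance 6.0

The closest pair is (-6, -19) and (-12, -19) with Euclidean distance 6.0. For 7 points, brute-force pairwise comparison is shown above. For large n, the divide-and-conquer algorithm (sort by x, recurse on halves, check the dividing strip) achieves O(n log n).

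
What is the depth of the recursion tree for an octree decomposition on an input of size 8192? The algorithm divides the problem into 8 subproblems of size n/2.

For divide and conquer with division factor 2:

Problem sizes at each level:
Level 0: 8192
Level 1: 4096
Level 2: 2048
Level 3: 1024
Level 4: 512
Level 5: 256
Level 6: 128
Level 7: 64
Level 8: 32
Level 9: 16
Level 10: 8
Level 11: 4
Level 12: 2
Level 13: 1

The root is level 0 and the size-1 base case is level 13 (the tree spans levels 0 through 13, i.e. 14 levels counting the root), so the depth is the number of divisions: log_2(8192) = 13

The recursion tree depth is log_2(8192) = 13. At each level, the problem size is divided by 2, so it takes 13 divisions to reduce to a base case of size 1. The algorithm makes 8 recursive calls at each level.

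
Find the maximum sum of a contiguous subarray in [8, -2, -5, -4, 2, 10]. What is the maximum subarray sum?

Using Kadane's algorithm on [8, -2, -5, -4, 2, 10]:

Scanning through the array:
Position 1 (value -2): max_ending_here = 6, max_so_far = 8
Position 2 (value -5): max_ending_here = 1, max_so_far = 8
Position 3 (value -4): max_ending_here = -3, max_so_far = 8
Position 4 (value 2): max_ending_here = 2, max_so_far = 8
Position 5 (value 10): max_ending_here = 12, max_so_far = 12

Maximum subarray: [2, 10]
Maximum sum: 12

The maximum subarray is [2, 10] with sum 12. This subarray runs from index 4 to index 5.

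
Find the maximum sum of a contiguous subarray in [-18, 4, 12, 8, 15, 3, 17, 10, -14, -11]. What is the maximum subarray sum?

Using Kadane's algorithm on [-18, 4, 12, 8, 15, 3, 17, 10, -14, -11]:

Scanning through the array:
Position 1 (value 4): max_ending_here = 4, max_so_far = 4
Position 2 (value 12): max_ending_here = 16, max_so_far = 16
Position 3 (value 8): max_ending_here = 24, max_so_far = 24
Position 4 (value 15): max_ending_here = 39, max_so_far = 39
Position 5 (value 3): max_ending_here = 42, max_so_far = 42
Position 6 (value 17): max_ending_here = 59, max_so_far = 59
Position 7 (value 10): max_ending_here = 69, max_so_far = 69
Position 8 (value -14): max_ending_here = 55, max_so_far = 69
Position 9 (value -11): max_ending_here = 44, max_so_far = 69

Maximum subarray: [4, 12, 8, 15, 3, 17, 10]
Maximum sum: 69

The maximum subarray is [4, 12, 8, 15, 3, 17, 10] with sum 69. This subarray runs from index 1 to index 7.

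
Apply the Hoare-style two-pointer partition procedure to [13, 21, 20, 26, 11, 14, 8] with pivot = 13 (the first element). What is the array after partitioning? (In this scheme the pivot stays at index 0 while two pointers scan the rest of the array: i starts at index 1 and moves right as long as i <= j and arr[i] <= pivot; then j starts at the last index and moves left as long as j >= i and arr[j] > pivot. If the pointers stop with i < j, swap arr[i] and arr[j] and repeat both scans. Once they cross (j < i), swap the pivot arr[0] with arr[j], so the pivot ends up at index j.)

Hoare-style two-pointer partition with pivot = 13:

Initial array: [13, 21, 20, 26, 11, 14, 8]

Pointers start at i = 1, j = 6.
i stops at index 1 (arr[1]=21 > 13), j stops at index 6 (arr[6]=8 <= 13): swap arr[1] and arr[6], array becomes [13, 8, 20, 26, 11, 14, 21]
i stops at index 2 (arr[2]=20 > 13), j stops at index 4 (arr[4]=11 <= 13): swap arr[2] and arr[4], array becomes [13, 8, 11, 26, 20, 14, 21]
i ends at 3, j ends at 2: the pointers have crossed (j < i), so scanning stops.

Swap pivot arr[0] with arr[2] to place pivot at position 2: [11, 8, 13, 26, 20, 14, 21]
Pivot position: 2

After partitioning with pivot 13, the array becomes [11, 8, 13, 26, 20, 14, 21]. The pivot is placed at index 2. All elements to the left of the pivot are <= 13, and all elements to the right are > 13.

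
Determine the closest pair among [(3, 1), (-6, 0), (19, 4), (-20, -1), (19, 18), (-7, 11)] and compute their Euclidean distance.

Computing all pairwise distances among 6 points:

d((3, 1), (-6, 0)) = 9.0554 <-- minimum
d((3, 1), (19, 4)) = 16.2788
d((3, 1), (-20, -1)) = 23.0868
d((3, 1), (19, 18)) = 23.3452
d((3, 1), (-7, 11)) = 14.1421
d((-6, 0), (19, 4)) = 25.318
d((-6, 0), (-20, -1)) = 14.0357
d((-6, 0), (19, 18)) = 30.8058
d((-6, 0), (-7, 11)) = 11.0454
d((19, 4), (-20, -1)) = 39.3192
d((19, 4), (19, 18)) = 14.0
d((19, 4), (-7, 11)) = 26.9258
d((-20, -1), (19, 18)) = 43.382
d((-20, -1), (-7, 11)) = 17.6918
d((19, 18), (-7, 11)) = 26.9258

Closest pair: (3, 1) and (-6, 0) with distance 9.0554

The closest pair is (3, 1) and (-6, 0) with Euclidean distance 9.0554. For 6 points, brute-force pairwise comparison is shown above. For large n, the divide-and-conquer algorithm (sort by x, recurse on halves, check the dividing strip) achieves O(n log n).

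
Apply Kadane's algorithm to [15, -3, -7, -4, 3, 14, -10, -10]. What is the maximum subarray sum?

Using Kadane's algorithm on [15, -3, -7, -4, 3, 14, -10, -10]:

Scanning through the array:
Position 1 (value -3): max_ending_here = 12, max_so_far = 15
Position 2 (value -7): max_ending_here = 5, max_so_far = 15
Position 3 (value -4): max_ending_here = 1, max_so_far = 15
Position 4 (value 3): max_ending_here = 4, max_so_far = 15
Position 5 (value 14): max_ending_here = 18, max_so_far = 18
Position 6 (value -10): max_ending_here = 8, max_so_far = 18
Position 7 (value -10): max_ending_here = -2, max_so_far = 18

Maximum subarray: [15, -3, -7, -4, 3, 14]
Maximum sum: 18

The maximum subarray is [15, -3, -7, -4, 3, 14] with sum 18. This subarray runs from index 0 to index 5.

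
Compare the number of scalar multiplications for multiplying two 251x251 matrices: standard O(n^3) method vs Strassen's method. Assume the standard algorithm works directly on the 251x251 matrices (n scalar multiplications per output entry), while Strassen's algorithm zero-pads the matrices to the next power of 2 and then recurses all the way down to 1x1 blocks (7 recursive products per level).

Matrix multiplication for 251x251 matrices:

Strassen's algorithm requires power-of-2 dimensions. Pad 251x251 to 256x256 (next power of 2).

Standard algorithm: 251^3 = 15813251 multiplications
Strassen's algorithm: 7^(log2(256)) = 7^8 = 5764801 multiplications
Savings: 15813251 - 5764801 = 10048450 multiplications

Standard: 15813251 multiplications (251^3). Strassen: 5764801 multiplications (7^8, after padding to 256x256). Strassen reduces 8 recursive multiplications to 7 at each level.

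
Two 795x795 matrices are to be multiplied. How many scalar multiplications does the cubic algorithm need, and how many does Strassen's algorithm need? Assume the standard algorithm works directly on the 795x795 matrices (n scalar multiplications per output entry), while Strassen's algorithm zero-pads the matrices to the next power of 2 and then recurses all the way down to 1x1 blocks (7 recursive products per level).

Matrix multiplication for 795x795 matrices:

Strassen's algorithm requires power-of-2 dimensions. Pad 795x795 to 1024x1024 (next power of 2).

Standard algorithm: 795^3 = 502459875 multiplications
Strassen's algorithm: 7^(log2(1024)) = 7^10 = 282475249 multiplications
Savings: 502459875 - 282475249 = 219984626 multiplications

Standard: 502459875 multiplications (795^3). Strassen: 282475249 multiplications (7^10, after padding to 1024x1024). Strassen reduces 8 recursive multiplications to 7 at each level.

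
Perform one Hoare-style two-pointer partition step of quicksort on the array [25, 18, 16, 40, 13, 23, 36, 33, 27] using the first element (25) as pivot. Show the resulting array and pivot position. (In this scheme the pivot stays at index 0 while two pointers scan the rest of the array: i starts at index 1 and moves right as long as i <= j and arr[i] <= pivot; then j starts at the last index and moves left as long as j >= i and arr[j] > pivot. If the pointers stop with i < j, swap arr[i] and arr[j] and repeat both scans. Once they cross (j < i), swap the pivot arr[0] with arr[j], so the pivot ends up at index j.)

Hoare-style two-pointer partition with pivot = 25:

Initial array: [25, 18, 16, 40, 13, 23, 36, 33, 27]

Pointers start at i = 1, j = 8.
i stops at index 3 (arr[3]=40 > 25), j stops at index 5 (arr[5]=23 <= 25): swap arr[3] and arr[5], array becomes [25, 18, 16, 23, 13, 40, 36, 33, 27]
i ends at 5, j ends at 4: the pointers have crossed (j < i), so scanning stops.

Swap pivot arr[0] with arr[4] to place pivot at position 4: [13, 18, 16, 23, 25, 40, 36, 33, 27]
Pivot position: 4

After partitioning with pivot 25, the array becomes [13, 18, 16, 23, 25, 40, 36, 33, 27]. The pivot is placed at index 4. All elements to the left of the pivot are <= 25, and all elements to the right are > 25.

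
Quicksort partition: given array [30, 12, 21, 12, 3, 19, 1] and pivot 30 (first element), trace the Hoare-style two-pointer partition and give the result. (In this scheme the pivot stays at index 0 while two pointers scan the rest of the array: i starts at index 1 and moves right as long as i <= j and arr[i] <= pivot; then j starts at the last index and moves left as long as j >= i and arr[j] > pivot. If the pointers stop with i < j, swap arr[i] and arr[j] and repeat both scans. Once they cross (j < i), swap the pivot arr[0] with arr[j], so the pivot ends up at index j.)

Hoare-style two-pointer partition with pivot = 30:

Initial array: [30, 12, 21, 12, 3, 19, 1]

Pointers start at i = 1, j = 6.
i ends at 7, j ends at 6: the pointers have crossed (j < i), so scanning stops.

Swap pivot arr[0] with arr[6] to place pivot at position 6: [1, 12, 21, 12, 3, 19, 30]
Pivot position: 6

After partitioning with pivot 30, the array becomes [1, 12, 21, 12, 3, 19, 30]. The pivot is placed at index 6. All elements to the left of the pivot are <= 30, and all elements to the right are > 30.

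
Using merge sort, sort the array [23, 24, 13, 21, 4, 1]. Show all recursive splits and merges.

Merge sort trace:

Split: [23, 24, 13, 21, 4, 1] -> [23, 24, 13] and [21, 4, 1]
  Split: [23, 24, 13] -> [23] and [24, 13]
    Split: [24, 13] -> [24] and [13]
    Merge: [24] + [13] -> [13, 24]
  Merge: [23] + [13, 24] -> [13, 23, 24]
  Split: [21, 4, 1] -> [21] and [4, 1]
    Split: [4, 1] -> [4] and [1]
    Merge: [4] + [1] -> [1, 4]
  Merge: [21] + [1, 4] -> [1, 4, 21]
Merge: [13, 23, 24] + [1, 4, 21] -> [1, 4, 13, 21, 23, 24]

Final sorted array: [1, 4, 13, 21, 23, 24]

The merge sort proceeds by recursively splitting the array and merging sorted halves.
After all merges, the sorted array is [1, 4, 13, 21, 23, 24].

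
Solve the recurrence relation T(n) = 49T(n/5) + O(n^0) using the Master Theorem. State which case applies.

Master Theorem for T(n) = 49T(n/5) + O(n^0):

a = 49, b = 5, c = 0
log_b(a) = log_5(49) = 2.4181

Case 1: c = 0 < log_5(49) = 2.4181
T(n) = O(n^(log_5 49))

For T(n) = 49T(n/5) + O(n^0): log_5(49) = 2.4181. This is Case 1 of the Master Theorem (c < log_b(a), work dominated by leaves), giving O(n^(log_5 49)).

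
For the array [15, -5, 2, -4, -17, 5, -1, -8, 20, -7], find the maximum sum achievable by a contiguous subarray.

Using Kadane's algorithm on [15, -5, 2, -4, -17, 5, -1, -8, 20, -7]:

Scanning through the array:
Position 1 (value -5): max_ending_here = 10, max_so_far = 15
Position 2 (value 2): max_ending_here = 12, max_so_far = 15
Position 3 (value -4): max_ending_here = 8, max_so_far = 15
Position 4 (value -17): max_ending_here = -9, max_so_far = 15
Position 5 (value 5): max_ending_here = 5, max_so_far = 15
Position 6 (value -1): max_ending_here = 4, max_so_far = 15
Position 7 (value -8): max_ending_here = -4, max_so_far = 15
Position 8 (value 20): max_ending_here = 20, max_so_far = 20
Position 9 (value -7): max_ending_here = 13, max_so_far = 20

Maximum subarray: [20]
Maximum sum: 20

The maximum subarray is [20] with sum 20. This subarray runs from index 8 to index 8.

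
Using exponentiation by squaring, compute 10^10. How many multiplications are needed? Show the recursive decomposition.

Computing 10^10 by squaring (build up from 10^1; each line after the first costs one multiplication):

10^1 = 10
10^2 = (10^1)^2 = 10^2 = 100
10^4 = (10^2)^2 = 100^2 = 10000
10^5 = 10 * 10^4 = 10 * 10000 = 100000
10^10 = (10^5)^2 = 100000^2 = 10000000000

Result: 10000000000
Multiplications needed: 4 (4 lines after 10^1)

10^10 = 10000000000. Using exponentiation by squaring, this requires 4 multiplications. The key idea: if the exponent is even, square the half-power; if odd, multiply by the base once.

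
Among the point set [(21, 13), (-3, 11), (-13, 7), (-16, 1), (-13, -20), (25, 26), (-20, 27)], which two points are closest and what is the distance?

Computing all pairwise distances among 7 points:

d((21, 13), (-3, 11)) = 24.0832
d((21, 13), (-13, 7)) = 34.5254
d((21, 13), (-16, 1)) = 38.8973
d((21, 13), (-13, -20)) = 47.3814
d((21, 13), (25, 26)) = 13.6015
d((21, 13), (-20, 27)) = 43.3244
d((-3, 11), (-13, 7)) = 10.7703
d((-3, 11), (-16, 1)) = 16.4012
d((-3, 11), (-13, -20)) = 32.573
d((-3, 11), (25, 26)) = 31.7648
d((-3, 11), (-20, 27)) = 23.3452
d((-13, 7), (-16, 1)) = 6.7082 <-- minimum
d((-13, 7), (-13, -20)) = 27.0
d((-13, 7), (25, 26)) = 42.4853
d((-13, 7), (-20, 27)) = 21.1896
d((-16, 1), (-13, -20)) = 21.2132
d((-16, 1), (25, 26)) = 48.0208
d((-16, 1), (-20, 27)) = 26.3059
d((-13, -20), (25, 26)) = 59.6657
d((-13, -20), (-20, 27)) = 47.5184
d((25, 26), (-20, 27)) = 45.0111

Closest pair: (-13, 7) and (-16, 1) with distance 6.7082

The closest pair is (-13, 7) and (-16, 1) with Euclidean distance 6.7082. For 7 points, brute-force pairwise comparison is shown above. For large n, the divide-and-conquer algorithm (sort by x, recurse on halves, check the dividing strip) achieves O(n log n).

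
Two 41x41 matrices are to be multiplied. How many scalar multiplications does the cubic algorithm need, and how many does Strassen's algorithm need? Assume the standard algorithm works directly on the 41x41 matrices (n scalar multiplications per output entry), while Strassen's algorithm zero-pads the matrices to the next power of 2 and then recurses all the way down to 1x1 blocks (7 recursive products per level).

Matrix multiplication for 41x41 matrices:

Strassen's algorithm requires power-of-2 dimensions. Pad 41x41 to 64x64 (next power of 2).

Standard algorithm: 41^3 = 68921 multiplications
Strassen's algorithm: 7^(log2(64)) = 7^6 = 117649 multiplications
Difference: 68921 - 117649 = -48728 (Strassen uses MORE here due to padding overhead — for small or just-over-power-of-2 n, padding can outweigh the per-level savings)

Standard: 68921 multiplications (41^3). Strassen: 117649 multiplications (7^6, after padding to 64x64). Strassen reduces 8 recursive multiplications to 7 at each level.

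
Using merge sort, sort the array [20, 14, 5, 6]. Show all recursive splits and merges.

Merge sort trace:

Split: [20, 14, 5, 6] -> [20, 14] and [5, 6]
  Split: [20, 14] -> [20] and [14]
  Merge: [20] + [14] -> [14, 20]
  Split: [5, 6] -> [5] and [6]
  Merge: [5] + [6] -> [5, 6]
Merge: [14, 20] + [5, 6] -> [5, 6, 14, 20]

Final sorted array: [5, 6, 14, 20]

The merge sort proceeds by recursively splitting the array and merging sorted halves.
After all merges, the sorted array is [5, 6, 14, 20].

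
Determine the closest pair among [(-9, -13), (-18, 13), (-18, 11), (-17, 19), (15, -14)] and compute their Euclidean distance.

Computing all pairwise distances among 5 points:

d((-9, -13), (-18, 13)) = 27.5136
d((-9, -13), (-18, 11)) = 25.632
d((-9, -13), (-17, 19)) = 32.9848
d((-9, -13), (15, -14)) = 24.0208
d((-18, 13), (-18, 11)) = 2.0 <-- minimum
d((-18, 13), (-17, 19)) = 6.0828
d((-18, 13), (15, -14)) = 42.638
d((-18, 11), (-17, 19)) = 8.0623
d((-18, 11), (15, -14)) = 41.4005
d((-17, 19), (15, -14)) = 45.9674

Closest pair: (-18, 13) and (-18, 11) with distance 2.0

The closest pair is (-18, 13) and (-18, 11) with Euclidean distance 2.0. For 5 points, brute-force pairwise comparison is shown above. For large n, the divide-and-conquer algorithm (sort by x, recurse on halves, check the dividing strip) achieves O(n log n).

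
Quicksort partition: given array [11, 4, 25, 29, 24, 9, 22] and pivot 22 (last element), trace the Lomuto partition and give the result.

Lomuto partition with pivot = 22:

Initial array: [11, 4, 25, 29, 24, 9, 22]

arr[0]=11 <= 22: swap with position 0, array becomes [11, 4, 25, 29, 24, 9, 22]
arr[1]=4 <= 22: swap with position 1, array becomes [11, 4, 25, 29, 24, 9, 22]
arr[2]=25 > 22: no swap
arr[3]=29 > 22: no swap
arr[4]=24 > 22: no swap
arr[5]=9 <= 22: swap with position 2, array becomes [11, 4, 9, 29, 24, 25, 22]

Place pivot at position 3: [11, 4, 9, 22, 24, 25, 29]
Pivot position: 3

After partitioning with pivot 22, the array becomes [11, 4, 9, 22, 24, 25, 29]. The pivot is placed at index 3. All elements to the left of the pivot are <= 22, and all elements to the right are > 22.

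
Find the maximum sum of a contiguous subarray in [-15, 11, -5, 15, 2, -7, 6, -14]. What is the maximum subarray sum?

Using Kadane's algorithm on [-15, 11, -5, 15, 2, -7, 6, -14]:

Scanning through the array:
Position 1 (value 11): max_ending_here = 11, max_so_far = 11
Position 2 (value -5): max_ending_here = 6, max_so_far = 11
Position 3 (value 15): max_ending_here = 21, max_so_far = 21
Position 4 (value 2): max_ending_here = 23, max_so_far = 23
Position 5 (value -7): max_ending_here = 16, max_so_far = 23
Position 6 (value 6): max_ending_here = 22, max_so_far = 23
Position 7 (value -14): max_ending_here = 8, max_so_far = 23

Maximum subarray: [11, -5, 15, 2]
Maximum sum: 23

The maximum subarray is [11, -5, 15, 2] with sum 23. This subarray runs from index 1 to index 4.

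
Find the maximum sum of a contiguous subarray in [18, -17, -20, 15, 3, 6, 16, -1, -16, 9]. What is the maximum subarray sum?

Using Kadane's algorithm on [18, -17, -20, 15, 3, 6, 16, -1, -16, 9]:

Scanning through the array:
Position 1 (value -17): max_ending_here = 1, max_so_far = 18
Position 2 (value -20): max_ending_here = -19, max_so_far = 18
Position 3 (value 15): max_ending_here = 15, max_so_far = 18
Position 4 (value 3): max_ending_here = 18, max_so_far = 18
Position 5 (value 6): max_ending_here = 24, max_so_far = 24
Position 6 (value 16): max_ending_here = 40, max_so_far = 40
Position 7 (value -1): max_ending_here = 39, max_so_far = 40
Position 8 (value -16): max_ending_here = 23, max_so_far = 40
Position 9 (value 9): max_ending_here = 32, max_so_far = 40

Maximum subarray: [15, 3, 6, 16]
Maximum sum: 40

The maximum subarray is [15, 3, 6, 16] with sum 40. This subarray runs from index 3 to index 6.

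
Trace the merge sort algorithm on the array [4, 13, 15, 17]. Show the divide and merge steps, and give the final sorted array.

Merge sort trace:

Split: [4, 13, 15, 17] -> [4, 13] and [15, 17]
  Split: [4, 13] -> [4] and [13]
  Merge: [4] + [13] -> [4, 13]
  Split: [15, 17] -> [15] and [17]
  Merge: [15] + [17] -> [15, 17]
Merge: [4, 13] + [15, 17] -> [4, 13, 15, 17]

Final sorted array: [4, 13, 15, 17]

The merge sort proceeds by recursively splitting the array and merging sorted halves.
After all merges, the sorted array is [4, 13, 15, 17].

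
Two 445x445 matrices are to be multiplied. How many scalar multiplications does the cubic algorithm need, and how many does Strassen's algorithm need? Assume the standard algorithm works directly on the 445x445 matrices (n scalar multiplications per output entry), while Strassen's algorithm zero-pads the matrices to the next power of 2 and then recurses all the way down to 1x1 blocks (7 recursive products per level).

Matrix multiplication for 445x445 matrices:

Strassen's algorithm requires power-of-2 dimensions. Pad 445x445 to 512x512 (next power of 2).

Standard algorithm: 445^3 = 88121125 multiplications
Strassen's algorithm: 7^(log2(512)) = 7^9 = 40353607 multiplications
Savings: 88121125 - 40353607 = 47767518 multiplications

Standard: 88121125 multiplications (445^3). Strassen: 40353607 multiplications (7^9, after padding to 512x512). Strassen reduces 8 recursive multiplications to 7 at each level.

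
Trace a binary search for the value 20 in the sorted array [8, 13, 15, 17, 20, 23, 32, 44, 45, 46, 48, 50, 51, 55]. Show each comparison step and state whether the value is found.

Binary search for 20 in [8, 13, 15, 17, 20, 23, 32, 44, 45, 46, 48, 50, 51, 55]:

lo=0, hi=13, mid=6, arr[mid]=32 -> 32 > 20, search left half
lo=0, hi=5, mid=2, arr[mid]=15 -> 15 < 20, search right half
lo=3, hi=5, mid=4, arr[mid]=20 -> Found target at index 4!

Binary search finds 20 at index 4 after 3 comparisons. The search repeatedly halves the search space by comparing with the middle element.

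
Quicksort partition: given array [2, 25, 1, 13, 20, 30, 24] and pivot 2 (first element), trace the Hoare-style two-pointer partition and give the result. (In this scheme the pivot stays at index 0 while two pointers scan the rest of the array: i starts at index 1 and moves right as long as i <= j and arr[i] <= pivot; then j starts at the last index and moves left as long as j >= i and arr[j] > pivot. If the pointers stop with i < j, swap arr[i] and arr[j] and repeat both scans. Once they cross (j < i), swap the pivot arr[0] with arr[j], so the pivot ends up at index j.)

Hoare-style two-pointer partition with pivot = 2:

Initial array: [2, 25, 1, 13, 20, 30, 24]

Pointers start at i = 1, j = 6.
i stops at index 1 (arr[1]=25 > 2), j stops at index 2 (arr[2]=1 <= 2): swap arr[1] and arr[2], array becomes [2, 1, 25, 13, 20, 30, 24]
i ends at 2, j ends at 1: the pointers have crossed (j < i), so scanning stops.

Swap pivot arr[0] with arr[1] to place pivot at position 1: [1, 2, 25, 13, 20, 30, 24]
Pivot position: 1

After partitioning with pivot 2, the array becomes [1, 2, 25, 13, 20, 30, 24]. The pivot is placed at index 1. All elements to the left of the pivot are <= 2, and all elements to the right are > 2.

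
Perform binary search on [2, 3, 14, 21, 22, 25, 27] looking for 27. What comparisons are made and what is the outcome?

Binary search for 27 in [2, 3, 14, 21, 22, 25, 27]:

lo=0, hi=6, mid=3, arr[mid]=21 -> 21 < 27, search right half
lo=4, hi=6, mid=5, arr[mid]=25 -> 25 < 27, search right half
lo=6, hi=6, mid=6, arr[mid]=27 -> Found target at index 6!

Binary search finds 27 at index 6 after 3 comparisons. The search repeatedly halves the search space by comparing with the middle element.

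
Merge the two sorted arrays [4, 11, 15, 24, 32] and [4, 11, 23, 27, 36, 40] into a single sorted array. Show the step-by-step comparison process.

Merging process:

Compare 4 vs 4: take 4 from left. Merged: [4]
Compare 11 vs 4: take 4 from right. Merged: [4, 4]
Compare 11 vs 11: take 11 from left. Merged: [4, 4, 11]
Compare 15 vs 11: take 11 from right. Merged: [4, 4, 11, 11]
Compare 15 vs 23: take 15 from left. Merged: [4, 4, 11, 11, 15]
Compare 24 vs 23: take 23 from right. Merged: [4, 4, 11, 11, 15, 23]
Compare 24 vs 27: take 24 from left. Merged: [4, 4, 11, 11, 15, 23, 24]
Compare 32 vs 27: take 27 from right. Merged: [4, 4, 11, 11, 15, 23, 24, 27]
Compare 32 vs 36: take 32 from left. Merged: [4, 4, 11, 11, 15, 23, 24, 27, 32]
Append remaining from right: [36, 40]. Merged: [4, 4, 11, 11, 15, 23, 24, 27, 32, 36, 40]

Final merged array: [4, 4, 11, 11, 15, 23, 24, 27, 32, 36, 40]
Total comparisons: 9

The merged array is [4, 4, 11, 11, 15, 23, 24, 27, 32, 36, 40], requiring 9 comparisons. The merge step runs in O(n) time where n is the total number of elements.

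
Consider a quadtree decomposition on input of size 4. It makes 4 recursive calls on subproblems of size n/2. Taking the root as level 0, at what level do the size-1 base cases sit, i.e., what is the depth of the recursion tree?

For divide and conquer with division factor 2:

Problem sizes at each level:
Level 0: 4
Level 1: 2
Level 2: 1

The root is level 0 and the size-1 base case is level 2 (the tree spans levels 0 through 2, i.e. 3 levels counting the root), so the depth is the number of divisions: log_2(4) = 2

The recursion tree depth is log_2(4) = 2. At each level, the problem size is divided by 2, so it takes 2 divisions to reduce to a base case of size 1. The algorithm makes 4 recursive calls at each level.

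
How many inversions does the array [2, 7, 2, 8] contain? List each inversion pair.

Finding inversions in [2, 7, 2, 8]:

(1, 2): arr[1]=7 > arr[2]=2

Total inversions: 1

The array has 1 inversion(s): (1,2). Each pair (i,j) satisfies i < j and arr[i] > arr[j].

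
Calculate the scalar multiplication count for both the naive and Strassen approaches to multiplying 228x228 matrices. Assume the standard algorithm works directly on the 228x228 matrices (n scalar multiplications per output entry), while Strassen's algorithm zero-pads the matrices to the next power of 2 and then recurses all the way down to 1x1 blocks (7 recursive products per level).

Matrix multiplication for 228x228 matrices:

Strassen's algorithm requires power-of-2 dimensions. Pad 228x228 to 256x256 (next power of 2).

Standard algorithm: 228^3 = 11852352 multiplications
Strassen's algorithm: 7^(log2(256)) = 7^8 = 5764801 multiplications
Savings: 11852352 - 5764801 = 6087551 multiplications

Standard: 11852352 multiplications (228^3). Strassen: 5764801 multiplications (7^8, after padding to 256x256). Strassen reduces 8 recursive multiplications to 7 at each level.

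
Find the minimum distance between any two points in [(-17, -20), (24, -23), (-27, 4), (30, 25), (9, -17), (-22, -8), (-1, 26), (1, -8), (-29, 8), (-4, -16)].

Computing all pairwise distances among 10 points:

d((-17, -20), (24, -23)) = 41.1096
d((-17, -20), (-27, 4)) = 26.0
d((-17, -20), (30, 25)) = 65.0692
d((-17, -20), (9, -17)) = 26.1725
d((-17, -20), (-22, -8)) = 13.0
d((-17, -20), (-1, 26)) = 48.7032
d((-17, -20), (1, -8)) = 21.6333
d((-17, -20), (-29, 8)) = 30.4631
d((-17, -20), (-4, -16)) = 13.6015
d((24, -23), (-27, 4)) = 57.7062
d((24, -23), (30, 25)) = 48.3735
d((24, -23), (9, -17)) = 16.1555
d((24, -23), (-22, -8)) = 48.3839
d((24, -23), (-1, 26)) = 55.0091
d((24, -23), (1, -8)) = 27.4591
d((24, -23), (-29, 8)) = 61.4003
d((24, -23), (-4, -16)) = 28.8617
d((-27, 4), (30, 25)) = 60.7454
d((-27, 4), (9, -17)) = 41.6773
d((-27, 4), (-22, -8)) = 13.0
d((-27, 4), (-1, 26)) = 34.0588
d((-27, 4), (1, -8)) = 30.4631
d((-27, 4), (-29, 8)) = 4.4721 <-- minimum
d((-27, 4), (-4, -16)) = 30.4795
d((30, 25), (9, -17)) = 46.9574
d((30, 25), (-22, -8)) = 61.5873
d((30, 25), (-1, 26)) = 31.0161
d((30, 25), (1, -8)) = 43.9318
d((30, 25), (-29, 8)) = 61.4003
d((30, 25), (-4, -16)) = 53.2635
d((9, -17), (-22, -8)) = 32.28
d((9, -17), (-1, 26)) = 44.1475
d((9, -17), (1, -8)) = 12.0416
d((9, -17), (-29, 8)) = 45.4863
d((9, -17), (-4, -16)) = 13.0384
d((-22, -8), (-1, 26)) = 39.9625
d((-22, -8), (1, -8)) = 23.0
d((-22, -8), (-29, 8)) = 17.4642
d((-22, -8), (-4, -16)) = 19.6977
d((-1, 26), (1, -8)) = 34.0588
d((-1, 26), (-29, 8)) = 33.2866
d((-1, 26), (-4, -16)) = 42.107
d((1, -8), (-29, 8)) = 34.0
d((1, -8), (-4, -16)) = 9.434
d((-29, 8), (-4, -16)) = 34.6554

Closest pair: (-27, 4) and (-29, 8) with distance 4.4721

The closest pair is (-27, 4) and (-29, 8) with Euclidean distance 4.4721. For 10 points, brute-force pairwise comparison is shown above. For large n, the divide-and-conquer algorithm (sort by x, recurse on halves, check the dividing strip) achieves O(n log n).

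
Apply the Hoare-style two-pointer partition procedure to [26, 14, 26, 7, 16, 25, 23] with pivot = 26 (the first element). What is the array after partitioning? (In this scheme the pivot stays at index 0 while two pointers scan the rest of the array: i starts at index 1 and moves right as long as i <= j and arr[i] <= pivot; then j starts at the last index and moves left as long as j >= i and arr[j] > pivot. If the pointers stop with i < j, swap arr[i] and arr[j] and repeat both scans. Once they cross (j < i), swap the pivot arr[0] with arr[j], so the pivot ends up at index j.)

Hoare-style two-pointer partition with pivot = 26:

Initial array: [26, 14, 26, 7, 16, 25, 23]

Pointers start at i = 1, j = 6.
i ends at 7, j ends at 6: the pointers have crossed (j < i), so scanning stops.

Swap pivot arr[0] with arr[6] to place pivot at position 6: [23, 14, 26, 7, 16, 25, 26]
Pivot position: 6

After partitioning with pivot 26, the array becomes [23, 14, 26, 7, 16, 25, 26]. The pivot is placed at index 6. All elements to the left of the pivot are <= 26, and all elements to the right are > 26.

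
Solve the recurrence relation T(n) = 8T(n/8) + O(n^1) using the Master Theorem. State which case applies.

Master Theorem for T(n) = 8T(n/8) + O(n^1):

a = 8, b = 8, c = 1
log_b(a) = log_8(8) = 1.0000

Case 2: c = 1 = log_8(8) = 1.0000
T(n) = O(n^1 log n) = O(n log n)

For T(n) = 8T(n/8) + O(n^1): log_8(8) = 1.0000. This is Case 2 of the Master Theorem (c = log_b(a), equal work at all levels), giving O(n log n).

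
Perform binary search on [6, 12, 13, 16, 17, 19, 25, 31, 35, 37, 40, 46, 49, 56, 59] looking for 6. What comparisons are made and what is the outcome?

Binary search for 6 in [6, 12, 13, 16, 17, 19, 25, 31, 35, 37, 40, 46, 49, 56, 59]:

lo=0, hi=14, mid=7, arr[mid]=31 -> 31 > 6, search left half
lo=0, hi=6, mid=3, arr[mid]=16 -> 16 > 6, search left half
lo=0, hi=2, mid=1, arr[mid]=12 -> 12 > 6, search left half
lo=0, hi=0, mid=0, arr[mid]=6 -> Found target at index 0!

Binary search finds 6 at index 0 after 4 comparisons. The search repeatedly halves the search space by comparing with the middle element.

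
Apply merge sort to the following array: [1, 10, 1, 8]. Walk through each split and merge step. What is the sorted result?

Merge sort trace:

Split: [1, 10, 1, 8] -> [1, 10] and [1, 8]
  Split: [1, 10] -> [1] and [10]
  Merge: [1] + [10] -> [1, 10]
  Split: [1, 8] -> [1] and [8]
  Merge: [1] + [8] -> [1, 8]
Merge: [1, 10] + [1, 8] -> [1, 1, 8, 10]

Final sorted array: [1, 1, 8, 10]

The merge sort proceeds by recursively splitting the array and merging sorted halves.
After all merges, the sorted array is [1, 1, 8, 10].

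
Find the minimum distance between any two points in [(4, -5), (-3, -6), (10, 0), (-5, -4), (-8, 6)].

Computing all pairwise distances among 5 points:

d((4, -5), (-3, -6)) = 7.0711
d((4, -5), (10, 0)) = 7.8102
d((4, -5), (-5, -4)) = 9.0554
d((4, -5), (-8, 6)) = 16.2788
d((-3, -6), (10, 0)) = 14.3178
d((-3, -6), (-5, -4)) = 2.8284 <-- minimum
d((-3, -6), (-8, 6)) = 13.0
d((10, 0), (-5, -4)) = 15.5242
d((10, 0), (-8, 6)) = 18.9737
d((-5, -4), (-8, 6)) = 10.4403

Closest pair: (-3, -6) and (-5, -4) with distance 2.8284

The closest pair is (-3, -6) and (-5, -4) with Euclidean distance 2.8284. For 5 points, brute-force pairwise comparison is shown above. For large n, the divide-and-conquer algorithm (sort by x, recurse on halves, check the dividing strip) achieves O(n log n).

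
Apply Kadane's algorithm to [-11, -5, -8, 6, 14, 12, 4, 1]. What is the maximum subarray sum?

Using Kadane's algorithm on [-11, -5, -8, 6, 14, 12, 4, 1]:

Scanning through the array:
Position 1 (value -5): max_ending_here = -5, max_so_far = -5
Position 2 (value -8): max_ending_here = -8, max_so_far = -5
Position 3 (value 6): max_ending_here = 6, max_so_far = 6
Position 4 (value 14): max_ending_here = 20, max_so_far = 20
Position 5 (value 12): max_ending_here = 32, max_so_far = 32
Position 6 (value 4): max_ending_here = 36, max_so_far = 36
Position 7 (value 1): max_ending_here = 37, max_so_far = 37

Maximum subarray: [6, 14, 12, 4, 1]
Maximum sum: 37

The maximum subarray is [6, 14, 12, 4, 1] with sum 37. This subarray runs from index 3 to index 7.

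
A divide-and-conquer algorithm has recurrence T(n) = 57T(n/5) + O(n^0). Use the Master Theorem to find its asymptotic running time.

Master Theorem for T(n) = 57T(n/5) + O(n^0):

a = 57, b = 5, c = 0
log_b(a) = log_5(57) = 2.5121

Case 1: c = 0 < log_5(57) = 2.5121
T(n) = O(n^(log_5 57))

For T(n) = 57T(n/5) + O(n^0): log_5(57) = 2.5121. This is Case 1 of the Master Theorem (c < log_b(a), work dominated by leaves), giving O(n^(log_5 57)).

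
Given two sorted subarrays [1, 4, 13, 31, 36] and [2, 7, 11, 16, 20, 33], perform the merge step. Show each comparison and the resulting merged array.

Merging process:

Compare 1 vs 2: take 1 from left. Merged: [1]
Compare 4 vs 2: take 2 from right. Merged: [1, 2]
Compare 4 vs 7: take 4 from left. Merged: [1, 2, 4]
Compare 13 vs 7: take 7 from right. Merged: [1, 2, 4, 7]
Compare 13 vs 11: take 11 from right. Merged: [1, 2, 4, 7, 11]
Compare 13 vs 16: take 13 from left. Merged: [1, 2, 4, 7, 11, 13]
Compare 31 vs 16: take 16 from right. Merged: [1, 2, 4, 7, 11, 13, 16]
Compare 31 vs 20: take 20 from right. Merged: [1, 2, 4, 7, 11, 13, 16, 20]
Compare 31 vs 33: take 31 from left. Merged: [1, 2, 4, 7, 11, 13, 16, 20, 31]
Compare 36 vs 33: take 33 from right. Merged: [1, 2, 4, 7, 11, 13, 16, 20, 31, 33]
Append remaining from left: [36]. Merged: [1, 2, 4, 7, 11, 13, 16, 20, 31, 33, 36]

Final merged array: [1, 2, 4, 7, 11, 13, 16, 20, 31, 33, 36]
Total comparisons: 10

The merged array is [1, 2, 4, 7, 11, 13, 16, 20, 31, 33, 36], requiring 10 comparisons. The merge step runs in O(n) time where n is the total number of elements.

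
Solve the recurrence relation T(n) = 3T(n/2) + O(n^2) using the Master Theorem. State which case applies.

Master Theorem for T(n) = 3T(n/2) + O(n^2):

a = 3, b = 2, c = 2
log_b(a) = log_2(3) = 1.5850

Case 3: c = 2 > log_2(3) = 1.5850
T(n) = O(n^2) = O(n^2)

For T(n) = 3T(n/2) + O(n^2): log_2(3) = 1.5850. This is Case 3 of the Master Theorem (c > log_b(a), work dominated by root), giving O(n^2).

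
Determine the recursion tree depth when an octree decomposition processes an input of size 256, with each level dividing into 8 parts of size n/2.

For divide and conquer with division factor 2:

Problem sizes at each level:
Level 0: 256
Level 1: 128
Level 2: 64
Level 3: 32
Level 4: 16
Level 5: 8
Level 6: 4
Level 7: 2
Level 8: 1

The root is level 0 and the size-1 base case is level 8 (the tree spans levels 0 through 8, i.e. 9 levels counting the root), so the depth is the number of divisions: log_2(256) = 8

The recursion tree depth is log_2(256) = 8. At each level, the problem size is divided by 2, so it takes 8 divisions to reduce to a base case of size 1. The algorithm makes 8 recursive calls at each level.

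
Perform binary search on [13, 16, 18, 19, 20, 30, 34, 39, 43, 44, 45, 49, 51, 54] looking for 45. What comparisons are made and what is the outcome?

Binary search for 45 in [13, 16, 18, 19, 20, 30, 34, 39, 43, 44, 45, 49, 51, 54]:

lo=0, hi=13, mid=6, arr[mid]=34 -> 34 < 45, search right half
lo=7, hi=13, mid=10, arr[mid]=45 -> Found target at index 10!

Binary search finds 45 at index 10 after 2 comparisons. The search repeatedly halves the search space by comparing with the middle element.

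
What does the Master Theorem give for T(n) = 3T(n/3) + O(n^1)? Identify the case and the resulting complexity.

Master Theorem for T(n) = 3T(n/3) + O(n^1):

a = 3, b = 3, c = 1
log_b(a) = log_3(3) = 1.0000

Case 2: c = 1 = log_3(3) = 1.0000
T(n) = O(n^1 log n) = O(n log n)

For T(n) = 3T(n/3) + O(n^1): log_3(3) = 1.0000. This is Case 2 of the Master Theorem (c = log_b(a), equal work at all levels), giving O(n log n).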